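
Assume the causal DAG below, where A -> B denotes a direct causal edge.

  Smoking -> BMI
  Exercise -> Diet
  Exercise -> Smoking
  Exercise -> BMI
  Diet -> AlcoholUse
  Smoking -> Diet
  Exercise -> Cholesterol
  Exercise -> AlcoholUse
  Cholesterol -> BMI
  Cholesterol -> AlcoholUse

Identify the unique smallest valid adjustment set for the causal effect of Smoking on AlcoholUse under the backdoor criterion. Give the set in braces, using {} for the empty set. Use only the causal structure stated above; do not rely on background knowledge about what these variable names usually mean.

{Exercise}

Variables eligible for adjustment (non-descendants of Smoking, excluding Smoking and AlcoholUse): {Cholesterol, Exercise}.
Backdoor paths from Smoking to AlcoholUse:
  P1: Smoking <- Exercise -> Cholesterol -> AlcoholUse
  P2: Smoking <- Exercise -> Diet -> AlcoholUse
  P3: Smoking <- Exercise -> BMI <- Cholesterol -> AlcoholUse
  P4: Smoking <- Exercise -> AlcoholUse
The empty set is not sufficient: P1 (Smoking <- Exercise -> Cholesterol -> AlcoholUse) has no collider blocking it and no conditioned non-collider, so it is open.
Try {Exercise}:
  P1: blocked at fork node Exercise ∈ conditioning set.
  P2: blocked at fork node Exercise ∈ conditioning set.
  P3: blocked at fork node Exercise ∈ conditioning set.
  P4: blocked at fork node Exercise ∈ conditioning set.
{Exercise} contains no descendant of Smoking and blocks every backdoor path.
No other singleton works — e.g. {Cholesterol} leaves P2 open — so {Exercise} is the unique smallest valid adjustment set.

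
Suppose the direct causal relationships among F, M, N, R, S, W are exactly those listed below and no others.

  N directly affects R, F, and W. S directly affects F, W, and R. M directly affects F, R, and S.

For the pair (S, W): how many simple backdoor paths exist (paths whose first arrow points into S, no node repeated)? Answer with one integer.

2

A backdoor path from S to W is any simple undirected path whose first edge points into S (i.e. leaves S via a parent).
Parents of S: {M}.
Enumerating:
  P1: S <- M -> F <- N -> W
  P2: S <- M -> R <- N -> W
That exhausts the simple backdoor paths. Count: 2.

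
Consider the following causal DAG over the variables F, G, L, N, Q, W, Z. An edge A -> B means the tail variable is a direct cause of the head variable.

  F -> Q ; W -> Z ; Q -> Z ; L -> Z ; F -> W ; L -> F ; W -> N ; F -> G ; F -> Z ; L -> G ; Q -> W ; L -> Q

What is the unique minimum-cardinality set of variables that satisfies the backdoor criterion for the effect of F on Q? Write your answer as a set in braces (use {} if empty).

{L}

Variables eligible for adjustment (non-descendants of F, excluding F and Q): {L}.
Backdoor paths from F to Q:
  P1: F <- L -> Q
  P2: F <- L -> Z <- Q
  P3: F <- L -> Z <- W <- Q
The empty set is not sufficient: P1 (F <- L -> Q) has no collider blocking it and no conditioned non-collider, so it is open.
Try {L}:
  P1: blocked at fork node L ∈ conditioning set.
  P2: blocked at fork node L ∈ conditioning set.
  P3: blocked at fork node L ∈ conditioning set.
{L} contains no descendant of F and blocks every backdoor path.
{L} is the unique smallest valid adjustment set.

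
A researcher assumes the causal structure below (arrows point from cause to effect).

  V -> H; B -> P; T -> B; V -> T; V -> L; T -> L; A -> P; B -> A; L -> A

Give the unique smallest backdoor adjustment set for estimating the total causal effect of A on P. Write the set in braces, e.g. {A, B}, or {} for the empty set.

Variables eligible for adjustment (non-descendants of A, excluding A and P): {B, H, L, T, V}.
Backdoor paths from A to P:
  P1: A <- B -> P
  P2: A <- L <- V -> T -> B -> P
  P3: A <- L <- T -> B -> P
The empty set is not sufficient: P1 (A <- B -> P) has no collider blocking it and no conditioned non-collider, so it is open.
Try {B}:
  P1: blocked at fork node B ∈ conditioning set.
  P2: blocked at chain node B ∈ conditioning set.
  P3: blocked at chain node B ∈ conditioning set.
{B} contains no descendant of A and blocks every backdoor path.
No other singleton works — e.g. {V} leaves P1 open — so {B} is the unique smallest valid adjustment set.

{B}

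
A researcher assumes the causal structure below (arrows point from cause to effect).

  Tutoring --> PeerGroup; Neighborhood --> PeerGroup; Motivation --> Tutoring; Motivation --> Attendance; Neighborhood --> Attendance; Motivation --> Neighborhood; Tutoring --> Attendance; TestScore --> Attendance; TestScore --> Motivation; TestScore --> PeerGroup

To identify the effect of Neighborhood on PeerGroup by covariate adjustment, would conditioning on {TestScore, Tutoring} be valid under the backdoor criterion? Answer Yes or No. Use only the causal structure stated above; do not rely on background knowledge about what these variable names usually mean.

Backdoor paths from Neighborhood to PeerGroup (paths whose first edge points into Neighborhood):
  P1: Neighborhood <- Motivation <- TestScore -> Attendance <- Tutoring -> PeerGroup
  P2: Neighborhood <- Motivation <- TestScore -> PeerGroup
  P3: Neighborhood <- Motivation -> Tutoring -> Attendance <- TestScore -> PeerGroup
  P4: Neighborhood <- Motivation -> Tutoring -> PeerGroup
  P5: Neighborhood <- Motivation -> Attendance <- TestScore -> PeerGroup
  P6: Neighborhood <- Motivation -> Attendance <- Tutoring -> PeerGroup
Condition 1 (no descendant of Neighborhood in the set): holds — descendants of Neighborhood are {Attendance, PeerGroup}; none are in {TestScore, Tutoring}.
Condition 2 (every backdoor path blocked by {TestScore, Tutoring}):
  P1: blocked at fork node TestScore ∈ conditioning set.
  P2: blocked at fork node TestScore ∈ conditioning set.
  P3: blocked at chain node Tutoring ∈ conditioning set.
  P4: blocked at chain node Tutoring ∈ conditioning set.
  P5: blocked at collider Attendance (neither it nor any descendant is in the conditioning set).
  P6: blocked at collider Attendance (neither it nor any descendant is in the conditioning set).
{TestScore, Tutoring} satisfies the backdoor criterion.

Yes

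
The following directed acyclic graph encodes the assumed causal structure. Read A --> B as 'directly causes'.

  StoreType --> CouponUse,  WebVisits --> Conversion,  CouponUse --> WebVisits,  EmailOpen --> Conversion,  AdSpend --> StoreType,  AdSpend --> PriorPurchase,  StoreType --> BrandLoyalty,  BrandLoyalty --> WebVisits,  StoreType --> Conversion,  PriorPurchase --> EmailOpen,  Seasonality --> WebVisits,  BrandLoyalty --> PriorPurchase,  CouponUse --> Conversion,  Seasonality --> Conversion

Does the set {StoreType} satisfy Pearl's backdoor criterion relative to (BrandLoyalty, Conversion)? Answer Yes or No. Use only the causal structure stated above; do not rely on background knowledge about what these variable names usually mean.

Backdoor paths from BrandLoyalty to Conversion (paths whose first edge points into BrandLoyalty):
  P1: BrandLoyalty <- StoreType <- AdSpend -> PriorPurchase -> EmailOpen -> Conversion
  P2: BrandLoyalty <- StoreType -> CouponUse -> WebVisits <- Seasonality -> Conversion
  P3: BrandLoyalty <- StoreType -> CouponUse -> WebVisits -> Conversion
  P4: BrandLoyalty <- StoreType -> CouponUse -> Conversion
  P5: BrandLoyalty <- StoreType -> Conversion
Condition 1 (no descendant of BrandLoyalty in the set): holds — descendants of BrandLoyalty are {Conversion, EmailOpen, PriorPurchase, WebVisits}; none are in {StoreType}.
Condition 2 (every backdoor path blocked by {StoreType}):
  P1: blocked at chain node StoreType ∈ conditioning set.
  P2: blocked at fork node StoreType ∈ conditioning set.
  P3: blocked at fork node StoreType ∈ conditioning set.
  P4: blocked at fork node StoreType ∈ conditioning set.
  P5: blocked at fork node StoreType ∈ conditioning set.
{StoreType} satisfies the backdoor criterion.

Yes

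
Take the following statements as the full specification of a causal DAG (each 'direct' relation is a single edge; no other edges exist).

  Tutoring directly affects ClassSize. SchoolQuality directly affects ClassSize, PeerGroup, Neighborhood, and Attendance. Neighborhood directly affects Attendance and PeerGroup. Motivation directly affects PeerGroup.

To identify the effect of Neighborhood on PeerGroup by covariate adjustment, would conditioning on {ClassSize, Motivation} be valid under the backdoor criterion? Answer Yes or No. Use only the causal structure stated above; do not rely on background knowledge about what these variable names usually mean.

Backdoor paths from Neighborhood to PeerGroup (paths whose first edge points into Neighborhood):
  P1: Neighborhood <- SchoolQuality -> PeerGroup
Condition 1 (no descendant of Neighborhood in the set): holds — descendants of Neighborhood are {Attendance, PeerGroup}; none are in {ClassSize, Motivation}.
Condition 2 (every backdoor path blocked by {ClassSize, Motivation}):
  P1: open — no interior node is in the conditioning set.
{ClassSize, Motivation} does not satisfy the backdoor criterion.

No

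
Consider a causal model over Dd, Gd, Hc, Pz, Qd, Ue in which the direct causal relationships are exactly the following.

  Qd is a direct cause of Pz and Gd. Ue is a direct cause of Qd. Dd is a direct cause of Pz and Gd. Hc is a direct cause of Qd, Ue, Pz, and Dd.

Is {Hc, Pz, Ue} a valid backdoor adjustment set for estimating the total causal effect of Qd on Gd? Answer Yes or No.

Backdoor paths from Qd to Gd (paths whose first edge points into Qd):
  P1: Qd <- Hc -> Dd -> Gd
  P2: Qd <- Hc -> Pz <- Dd -> Gd
  P3: Qd <- Ue <- Hc -> Dd -> Gd
  P4: Qd <- Ue <- Hc -> Pz <- Dd -> Gd
Condition 1 (no descendant of Qd in the set): FAILS — Pz is a descendant of Qd.
Condition 2 (every backdoor path blocked by {Hc, Pz, Ue}):
  P1: blocked at fork node Hc ∈ conditioning set.
  P2: blocked at fork node Hc ∈ conditioning set.
  P3: blocked at chain node Ue ∈ conditioning set.
  P4: blocked at chain node Ue ∈ conditioning set.
{Hc, Pz, Ue} does not satisfy the backdoor criterion.

No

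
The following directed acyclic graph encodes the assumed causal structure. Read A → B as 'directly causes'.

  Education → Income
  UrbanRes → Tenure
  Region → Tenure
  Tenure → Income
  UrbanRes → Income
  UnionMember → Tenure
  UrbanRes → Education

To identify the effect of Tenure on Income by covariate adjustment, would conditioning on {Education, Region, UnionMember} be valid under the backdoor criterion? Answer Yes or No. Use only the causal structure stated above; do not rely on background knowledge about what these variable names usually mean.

Backdoor paths from Tenure to Income (paths whose first edge points into Tenure):
  P1: Tenure <- UrbanRes -> Education -> Income
  P2: Tenure <- UrbanRes -> Income
Condition 1 (no descendant of Tenure in the set): holds — descendants of Tenure are {Income}; none are in {Education, Region, UnionMember}.
Condition 2 (every backdoor path blocked by {Education, Region, UnionMember}):
  P1: blocked at chain node Education ∈ conditioning set.
  P2: open — no interior node is in the conditioning set.
{Education, Region, UnionMember} does not satisfy the backdoor criterion.

No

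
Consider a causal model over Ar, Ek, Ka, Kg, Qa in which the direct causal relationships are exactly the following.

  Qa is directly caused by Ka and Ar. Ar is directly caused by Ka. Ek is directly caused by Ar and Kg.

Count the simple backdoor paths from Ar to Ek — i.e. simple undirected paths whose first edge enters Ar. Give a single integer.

0

A backdoor path from Ar to Ek is any simple undirected path whose first edge points into Ar (i.e. leaves Ar via a parent).
Parents of Ar: {Ka}.
No simple path from any parent of Ar reaches Ek without revisiting Ar, so there are no backdoor paths.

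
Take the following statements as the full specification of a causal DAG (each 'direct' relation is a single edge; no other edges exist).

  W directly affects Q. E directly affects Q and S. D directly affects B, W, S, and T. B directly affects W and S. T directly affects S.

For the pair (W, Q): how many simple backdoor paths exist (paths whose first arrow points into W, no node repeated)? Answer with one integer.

6

A backdoor path from W to Q is any simple undirected path whose first edge points into W (i.e. leaves W via a parent).
Parents of W: {B, D}.
Enumerating:
  P1: W <- D -> T -> S <- E -> Q
  P2: W <- D -> B -> S <- E -> Q
  P3: W <- D -> S <- E -> Q
  P4: W <- B <- D -> T -> S <- E -> Q
  P5: W <- B <- D -> S <- E -> Q
  P6: W <- B -> S <- E -> Q
That exhausts the simple backdoor paths. Count: 6.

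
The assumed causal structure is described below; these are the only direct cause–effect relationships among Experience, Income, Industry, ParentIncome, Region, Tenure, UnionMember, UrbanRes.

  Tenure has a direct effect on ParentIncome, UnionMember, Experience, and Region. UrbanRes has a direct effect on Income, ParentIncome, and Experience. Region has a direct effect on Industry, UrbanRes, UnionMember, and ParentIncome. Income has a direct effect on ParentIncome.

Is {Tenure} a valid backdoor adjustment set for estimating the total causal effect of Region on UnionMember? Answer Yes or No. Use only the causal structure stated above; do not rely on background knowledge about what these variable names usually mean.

Backdoor paths from Region to UnionMember (paths whose first edge points into Region):
  P1: Region <- Tenure -> UnionMember
Condition 1 (no descendant of Region in the set): holds — descendants of Region are {Experience, Income, Industry, ParentIncome, UnionMember, UrbanRes}; none are in {Tenure}.
Condition 2 (every backdoor path blocked by {Tenure}):
  P1: blocked at fork node Tenure ∈ conditioning set.
{Tenure} satisfies the backdoor criterion.

Yes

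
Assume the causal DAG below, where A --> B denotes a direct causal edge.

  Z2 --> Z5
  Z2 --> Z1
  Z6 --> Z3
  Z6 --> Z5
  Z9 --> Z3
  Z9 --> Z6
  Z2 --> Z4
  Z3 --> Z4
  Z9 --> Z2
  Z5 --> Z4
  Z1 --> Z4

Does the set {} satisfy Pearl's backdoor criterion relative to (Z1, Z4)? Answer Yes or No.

No

Backdoor paths from Z1 to Z4 (paths whose first edge points into Z1):
  P1: Z1 <- Z2 <- Z9 -> Z6 -> Z5 -> Z4
  P2: Z1 <- Z2 <- Z9 -> Z6 -> Z3 -> Z4
  P3: Z1 <- Z2 <- Z9 -> Z3 <- Z6 -> Z5 -> Z4
  P4: Z1 <- Z2 <- Z9 -> Z3 -> Z4
  P5: Z1 <- Z2 -> Z5 <- Z6 <- Z9 -> Z3 -> Z4
  P6: Z1 <- Z2 -> Z5 <- Z6 -> Z3 -> Z4
  P7: Z1 <- Z2 -> Z5 -> Z4
  P8: Z1 <- Z2 -> Z4
Condition 1 (no descendant of Z1 in the set): holds — descendants of Z1 are {Z4}; none are in {}.
Condition 2 (every backdoor path blocked by {}):
  P1: open — no interior node is in the conditioning set.
  P2: open — no interior node is in the conditioning set.
  P3: blocked at collider Z3 (neither it nor any descendant is in the conditioning set).
  P4: open — no interior node is in the conditioning set.
  P5: blocked at collider Z5 (neither it nor any descendant is in the conditioning set).
  P6: blocked at collider Z5 (neither it nor any descendant is in the conditioning set).
  P7: open — no interior node is in the conditioning set.
  P8: open — no interior node is in the conditioning set.
{} does not satisfy the backdoor criterion.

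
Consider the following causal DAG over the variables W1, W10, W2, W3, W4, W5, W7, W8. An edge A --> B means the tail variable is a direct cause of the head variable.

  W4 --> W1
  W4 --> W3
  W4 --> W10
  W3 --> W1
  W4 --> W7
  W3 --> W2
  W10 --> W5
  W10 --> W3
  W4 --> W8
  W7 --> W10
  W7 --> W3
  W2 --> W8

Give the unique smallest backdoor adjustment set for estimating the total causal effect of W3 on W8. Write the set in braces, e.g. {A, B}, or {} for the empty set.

{W4}

Variables eligible for adjustment (non-descendants of W3, excluding W3 and W8): {W10, W4, W5, W7}.
Backdoor paths from W3 to W8:
  P1: W3 <- W4 -> W8
  P2: W3 <- W7 <- W4 -> W8
  P3: W3 <- W7 -> W10 <- W4 -> W8
  P4: W3 <- W10 <- W4 -> W8
  P5: W3 <- W10 <- W7 <- W4 -> W8
The empty set is not sufficient: P1 (W3 <- W4 -> W8) has no collider blocking it and no conditioned non-collider, so it is open.
Try {W4}:
  P1: blocked at fork node W4 ∈ conditioning set.
  P2: blocked at fork node W4 ∈ conditioning set.
  P3: blocked at collider W10 (neither it nor any descendant is in the conditioning set).
  P4: blocked at fork node W4 ∈ conditioning set.
  P5: blocked at fork node W4 ∈ conditioning set.
{W4} contains no descendant of W3 and blocks every backdoor path.
No other singleton works — e.g. {W7} leaves P1 open — so {W4} is the unique smallest valid adjustment set.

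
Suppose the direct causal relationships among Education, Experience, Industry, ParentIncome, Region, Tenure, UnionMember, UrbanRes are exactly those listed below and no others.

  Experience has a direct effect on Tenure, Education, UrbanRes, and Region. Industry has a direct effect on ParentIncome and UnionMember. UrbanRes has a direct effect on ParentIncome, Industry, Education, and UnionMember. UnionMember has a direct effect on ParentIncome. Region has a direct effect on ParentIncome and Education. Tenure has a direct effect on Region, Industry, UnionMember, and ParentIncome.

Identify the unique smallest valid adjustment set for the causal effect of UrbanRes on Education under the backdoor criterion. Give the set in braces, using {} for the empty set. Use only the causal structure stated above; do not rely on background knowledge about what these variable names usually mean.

Variables eligible for adjustment (non-descendants of UrbanRes, excluding UrbanRes and Education): {Experience, Region, Tenure}.
Backdoor paths from UrbanRes to Education:
  P1: UrbanRes <- Experience -> Tenure -> Industry -> UnionMember -> ParentIncome <- Region -> Education
  P2: UrbanRes <- Experience -> Tenure -> Industry -> ParentIncome <- Region -> Education
  P3: UrbanRes <- Experience -> Tenure -> UnionMember <- Industry -> ParentIncome <- Region -> Education
  P4: UrbanRes <- Experience -> Tenure -> UnionMember -> ParentIncome <- Region -> Education
  P5: UrbanRes <- Experience -> Tenure -> Region -> Education
  P6: UrbanRes <- Experience -> Tenure -> ParentIncome <- Region -> Education
  P7: UrbanRes <- Experience -> Region -> Education
  P8: UrbanRes <- Experience -> Education
The empty set is not sufficient: P5 (UrbanRes <- Experience -> Tenure -> Region -> Education) has no collider blocking it and no conditioned non-collider, so it is open.
Try {Experience}:
  P1: blocked at fork node Experience ∈ conditioning set.
  P2: blocked at fork node Experience ∈ conditioning set.
  P3: blocked at fork node Experience ∈ conditioning set.
  P4: blocked at fork node Experience ∈ conditioning set.
  P5: blocked at fork node Experience ∈ conditioning set.
  P6: blocked at fork node Experience ∈ conditioning set.
  P7: blocked at fork node Experience ∈ conditioning set.
  P8: blocked at fork node Experience ∈ conditioning set.
{Experience} contains no descendant of UrbanRes and blocks every backdoor path.
No other singleton works — e.g. {Tenure} leaves P7 open — so {Experience} is the unique smallest valid adjustment set.

{Experience}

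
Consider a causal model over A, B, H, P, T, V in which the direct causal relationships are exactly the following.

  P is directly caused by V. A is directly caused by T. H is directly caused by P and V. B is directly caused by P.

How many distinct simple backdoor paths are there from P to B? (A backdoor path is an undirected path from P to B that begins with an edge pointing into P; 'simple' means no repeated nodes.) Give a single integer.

A backdoor path from P to B is any simple undirected path whose first edge points into P (i.e. leaves P via a parent).
Parents of P: {V}.
No simple path from any parent of P reaches B without revisiting P, so there are no backdoor paths.

0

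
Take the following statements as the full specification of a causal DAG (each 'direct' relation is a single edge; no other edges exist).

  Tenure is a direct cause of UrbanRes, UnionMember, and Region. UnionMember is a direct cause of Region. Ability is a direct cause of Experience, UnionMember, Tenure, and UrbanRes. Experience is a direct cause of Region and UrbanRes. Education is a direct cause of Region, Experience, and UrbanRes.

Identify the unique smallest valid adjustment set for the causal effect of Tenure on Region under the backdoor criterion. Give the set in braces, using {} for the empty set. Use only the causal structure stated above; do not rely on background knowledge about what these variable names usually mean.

Variables eligible for adjustment (non-descendants of Tenure, excluding Tenure and Region): {Ability, Education, Experience}.
Backdoor paths from Tenure to Region:
  P1: Tenure <- Ability -> UnionMember -> Region
  P2: Tenure <- Ability -> Experience <- Education -> Region
  P3: Tenure <- Ability -> Experience -> UrbanRes <- Education -> Region
  P4: Tenure <- Ability -> Experience -> Region
  P5: Tenure <- Ability -> UrbanRes <- Education -> Experience -> Region
  P6: Tenure <- Ability -> UrbanRes <- Education -> Region
  P7: Tenure <- Ability -> UrbanRes <- Experience <- Education -> Region
  P8: Tenure <- Ability -> UrbanRes <- Experience -> Region
The empty set is not sufficient: P1 (Tenure <- Ability -> UnionMember -> Region) has no collider blocking it and no conditioned non-collider, so it is open.
Try {Ability}:
  P1: blocked at fork node Ability ∈ conditioning set.
  P2: blocked at fork node Ability ∈ conditioning set.
  P3: blocked at fork node Ability ∈ conditioning set.
  P4: blocked at fork node Ability ∈ conditioning set.
  P5: blocked at fork node Ability ∈ conditioning set.
  P6: blocked at fork node Ability ∈ conditioning set.
  P7: blocked at fork node Ability ∈ conditioning set.
  P8: blocked at fork node Ability ∈ conditioning set.
{Ability} contains no descendant of Tenure and blocks every backdoor path.
No other singleton works — e.g. {Education} leaves P1 open — so {Ability} is the unique smallest valid adjustment set.

{Ability}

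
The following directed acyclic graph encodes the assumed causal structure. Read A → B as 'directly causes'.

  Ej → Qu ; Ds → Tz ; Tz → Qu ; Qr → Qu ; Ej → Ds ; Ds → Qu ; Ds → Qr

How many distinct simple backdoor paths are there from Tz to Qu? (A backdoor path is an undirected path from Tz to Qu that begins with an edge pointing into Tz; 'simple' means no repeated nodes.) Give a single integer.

3

A backdoor path from Tz to Qu is any simple undirected path whose first edge points into Tz (i.e. leaves Tz via a parent).
Parents of Tz: {Ds}.
Enumerating:
  P1: Tz <- Ds <- Ej -> Qu
  P2: Tz <- Ds -> Qr -> Qu
  P3: Tz <- Ds -> Qu
That exhausts the simple backdoor paths. Count: 3.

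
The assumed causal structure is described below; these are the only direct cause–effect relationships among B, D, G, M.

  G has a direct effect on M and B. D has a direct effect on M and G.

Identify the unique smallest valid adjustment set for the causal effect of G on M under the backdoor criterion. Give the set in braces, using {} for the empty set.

Variables eligible for adjustment (non-descendants of G, excluding G and M): {D}.
Backdoor paths from G to M:
  P1: G <- D -> M
The empty set is not sufficient: P1 (G <- D -> M) has no collider blocking it and no conditioned non-collider, so it is open.
Try {D}:
  P1: blocked at fork node D ∈ conditioning set.
{D} contains no descendant of G and blocks every backdoor path.
{D} is the unique smallest valid adjustment set.

{D}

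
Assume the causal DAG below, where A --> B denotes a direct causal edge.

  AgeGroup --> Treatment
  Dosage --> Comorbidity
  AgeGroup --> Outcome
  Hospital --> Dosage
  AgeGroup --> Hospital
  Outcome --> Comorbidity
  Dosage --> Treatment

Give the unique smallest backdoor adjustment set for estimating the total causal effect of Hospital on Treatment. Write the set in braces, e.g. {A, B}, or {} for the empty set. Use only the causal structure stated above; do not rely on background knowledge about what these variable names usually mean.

Variables eligible for adjustment (non-descendants of Hospital, excluding Hospital and Treatment): {AgeGroup, Outcome}.
Backdoor paths from Hospital to Treatment:
  P1: Hospital <- AgeGroup -> Outcome -> Comorbidity <- Dosage -> Treatment
  P2: Hospital <- AgeGroup -> Treatment
The empty set is not sufficient: P2 (Hospital <- AgeGroup -> Treatment) has no collider blocking it and no conditioned non-collider, so it is open.
Try {AgeGroup}:
  P1: blocked at fork node AgeGroup ∈ conditioning set.
  P2: blocked at fork node AgeGroup ∈ conditioning set.
{AgeGroup} contains no descendant of Hospital and blocks every backdoor path.
No other singleton works — e.g. {Outcome} leaves P2 open — so {AgeGroup} is the unique smallest valid adjustment set.

{AgeGroup}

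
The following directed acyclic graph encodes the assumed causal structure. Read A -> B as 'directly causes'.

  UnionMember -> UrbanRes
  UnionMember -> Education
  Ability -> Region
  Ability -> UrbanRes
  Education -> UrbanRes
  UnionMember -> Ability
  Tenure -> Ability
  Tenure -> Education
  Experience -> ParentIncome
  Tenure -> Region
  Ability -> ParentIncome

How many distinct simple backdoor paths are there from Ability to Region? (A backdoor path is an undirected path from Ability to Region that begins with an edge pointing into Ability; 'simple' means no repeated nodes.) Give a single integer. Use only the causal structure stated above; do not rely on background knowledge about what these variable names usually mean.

A backdoor path from Ability to Region is any simple undirected path whose first edge points into Ability (i.e. leaves Ability via a parent).
Parents of Ability: {Tenure, UnionMember}.
Enumerating:
  P1: Ability <- UnionMember -> Education <- Tenure -> Region
  P2: Ability <- UnionMember -> UrbanRes <- Education <- Tenure -> Region
  P3: Ability <- Tenure -> Region
That exhausts the simple backdoor paths. Count: 3.

3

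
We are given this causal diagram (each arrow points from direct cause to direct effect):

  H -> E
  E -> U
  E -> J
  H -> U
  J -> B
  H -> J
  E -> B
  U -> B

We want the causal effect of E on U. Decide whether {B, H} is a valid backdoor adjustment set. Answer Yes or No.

Backdoor paths from E to U (paths whose first edge points into E):
  P1: E <- H -> J -> B <- U
  P2: E <- H -> U
Condition 1 (no descendant of E in the set): FAILS — B is a descendant of E.
Condition 2 (every backdoor path blocked by {B, H}):
  P1: blocked at fork node H ∈ conditioning set.
  P2: blocked at fork node H ∈ conditioning set.
{B, H} does not satisfy the backdoor criterion.

No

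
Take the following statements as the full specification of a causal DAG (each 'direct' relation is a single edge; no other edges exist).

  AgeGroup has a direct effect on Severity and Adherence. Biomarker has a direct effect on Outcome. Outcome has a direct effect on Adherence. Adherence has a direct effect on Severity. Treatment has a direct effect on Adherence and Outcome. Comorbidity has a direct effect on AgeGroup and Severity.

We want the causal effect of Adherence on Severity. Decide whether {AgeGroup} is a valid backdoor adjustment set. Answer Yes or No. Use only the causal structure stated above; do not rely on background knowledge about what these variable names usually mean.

Backdoor paths from Adherence to Severity (paths whose first edge points into Adherence):
  P1: Adherence <- AgeGroup <- Comorbidity -> Severity
  P2: Adherence <- AgeGroup -> Severity
Condition 1 (no descendant of Adherence in the set): holds — descendants of Adherence are {Severity}; none are in {AgeGroup}.
Condition 2 (every backdoor path blocked by {AgeGroup}):
  P1: blocked at chain node AgeGroup ∈ conditioning set.
  P2: blocked at fork node AgeGroup ∈ conditioning set.
{AgeGroup} satisfies the backdoor criterion.

Yes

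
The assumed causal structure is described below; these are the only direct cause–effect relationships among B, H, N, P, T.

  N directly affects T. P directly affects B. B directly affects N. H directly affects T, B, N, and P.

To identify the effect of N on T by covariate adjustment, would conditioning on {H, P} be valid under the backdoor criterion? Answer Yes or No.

Backdoor paths from N to T (paths whose first edge points into N):
  P1: N <- H -> T
  P2: N <- B <- H -> T
  P3: N <- B <- P <- H -> T
Condition 1 (no descendant of N in the set): holds — descendants of N are {T}; none are in {H, P}.
Condition 2 (every backdoor path blocked by {H, P}):
  P1: blocked at fork node H ∈ conditioning set.
  P2: blocked at fork node H ∈ conditioning set.
  P3: blocked at chain node P ∈ conditioning set.
{H, P} satisfies the backdoor criterion.

Yes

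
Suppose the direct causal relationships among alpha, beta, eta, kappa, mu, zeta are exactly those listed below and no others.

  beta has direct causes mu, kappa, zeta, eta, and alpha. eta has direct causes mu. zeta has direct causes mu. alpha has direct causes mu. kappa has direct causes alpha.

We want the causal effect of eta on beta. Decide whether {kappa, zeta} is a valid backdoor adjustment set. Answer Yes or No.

No

Backdoor paths from eta to beta (paths whose first edge points into eta):
  P1: eta <- mu -> alpha -> kappa -> beta
  P2: eta <- mu -> alpha -> beta
  P3: eta <- mu -> zeta -> beta
  P4: eta <- mu -> beta
Condition 1 (no descendant of eta in the set): holds — descendants of eta are {beta}; none are in {kappa, zeta}.
Condition 2 (every backdoor path blocked by {kappa, zeta}):
  P1: blocked at chain node kappa ∈ conditioning set.
  P2: open — no interior node is in the conditioning set.
  P3: blocked at chain node zeta ∈ conditioning set.
  P4: open — no interior node is in the conditioning set.
{kappa, zeta} does not satisfy the backdoor criterion.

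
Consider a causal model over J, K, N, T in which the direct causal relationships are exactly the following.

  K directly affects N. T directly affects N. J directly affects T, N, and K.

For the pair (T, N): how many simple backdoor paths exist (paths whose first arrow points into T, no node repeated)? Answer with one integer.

2

A backdoor path from T to N is any simple undirected path whose first edge points into T (i.e. leaves T via a parent).
Parents of T: {J}.
Enumerating:
  P1: T <- J -> K -> N
  P2: T <- J -> N
That exhausts the simple backdoor paths. Count: 2.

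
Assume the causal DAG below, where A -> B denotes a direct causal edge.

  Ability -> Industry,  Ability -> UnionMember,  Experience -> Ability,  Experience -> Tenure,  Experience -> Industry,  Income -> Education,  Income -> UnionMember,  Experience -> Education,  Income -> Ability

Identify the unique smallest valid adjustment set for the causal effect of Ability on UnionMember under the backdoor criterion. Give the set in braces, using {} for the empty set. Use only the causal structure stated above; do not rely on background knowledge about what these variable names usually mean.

Variables eligible for adjustment (non-descendants of Ability, excluding Ability and UnionMember): {Education, Experience, Income, Tenure}.
Backdoor paths from Ability to UnionMember:
  P1: Ability <- Income -> UnionMember
  P2: Ability <- Experience -> Education <- Income -> UnionMember
The empty set is not sufficient: P1 (Ability <- Income -> UnionMember) has no collider blocking it and no conditioned non-collider, so it is open.
Try {Income}:
  P1: blocked at fork node Income ∈ conditioning set.
  P2: blocked at collider Education (neither it nor any descendant is in the conditioning set).
{Income} contains no descendant of Ability and blocks every backdoor path.
No other singleton works — e.g. {Experience} leaves P1 open — so {Income} is the unique smallest valid adjustment set.

{Income}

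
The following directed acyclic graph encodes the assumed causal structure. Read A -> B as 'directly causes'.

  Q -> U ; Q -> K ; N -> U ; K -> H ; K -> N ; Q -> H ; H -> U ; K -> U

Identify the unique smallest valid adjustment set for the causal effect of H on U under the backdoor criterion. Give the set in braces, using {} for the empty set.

Variables eligible for adjustment (non-descendants of H, excluding H and U): {K, N, Q}.
Backdoor paths from H to U:
  P1: H <- Q -> K -> N -> U
  P2: H <- Q -> K -> U
  P3: H <- Q -> U
  P4: H <- K <- Q -> U
  P5: H <- K -> N -> U
  P6: H <- K -> U
The empty set is not sufficient: P1 (H <- Q -> K -> N -> U) has no collider blocking it and no conditioned non-collider, so it is open.
Try {K, Q}:
  P1: blocked at fork node Q ∈ conditioning set.
  P2: blocked at fork node Q ∈ conditioning set.
  P3: blocked at fork node Q ∈ conditioning set.
  P4: blocked at chain node K ∈ conditioning set.
  P5: blocked at fork node K ∈ conditioning set.
  P6: blocked at fork node K ∈ conditioning set.
{K, Q} contains no descendant of H and blocks every backdoor path.
Every element of {K, Q} is needed (dropping K leaves P5 open; dropping Q leaves P3 open), so no proper subset is valid.
Among all size-2 subsets of the eligible variables, only {K, Q} blocks every backdoor path, so it is the unique smallest valid adjustment set.

{K, Q}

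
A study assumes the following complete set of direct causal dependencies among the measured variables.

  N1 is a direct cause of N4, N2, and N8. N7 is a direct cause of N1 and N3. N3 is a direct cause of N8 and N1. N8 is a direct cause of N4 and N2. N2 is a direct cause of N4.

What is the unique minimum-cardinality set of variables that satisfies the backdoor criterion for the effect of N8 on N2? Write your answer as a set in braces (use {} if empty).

{N1}

Variables eligible for adjustment (non-descendants of N8, excluding N8 and N2): {N1, N3, N7}.
Backdoor paths from N8 to N2:
  P1: N8 <- N3 <- N7 -> N1 -> N2
  P2: N8 <- N3 <- N7 -> N1 -> N4 <- N2
  P3: N8 <- N3 -> N1 -> N2
  P4: N8 <- N3 -> N1 -> N4 <- N2
  P5: N8 <- N1 -> N2
  P6: N8 <- N1 -> N4 <- N2
The empty set is not sufficient: P1 (N8 <- N3 <- N7 -> N1 -> N2) has no collider blocking it and no conditioned non-collider, so it is open.
Try {N1}:
  P1: blocked at chain node N1 ∈ conditioning set.
  P2: blocked at chain node N1 ∈ conditioning set.
  P3: blocked at chain node N1 ∈ conditioning set.
  P4: blocked at chain node N1 ∈ conditioning set.
  P5: blocked at fork node N1 ∈ conditioning set.
  P6: blocked at fork node N1 ∈ conditioning set.
{N1} contains no descendant of N8 and blocks every backdoor path.
No other singleton works — e.g. {N7} leaves P3 open — so {N1} is the unique smallest valid adjustment set.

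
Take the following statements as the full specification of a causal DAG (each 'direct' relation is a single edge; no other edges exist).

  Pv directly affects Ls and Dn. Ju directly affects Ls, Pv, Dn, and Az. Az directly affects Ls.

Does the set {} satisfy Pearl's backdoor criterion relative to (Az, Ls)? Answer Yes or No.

No

Backdoor paths from Az to Ls (paths whose first edge points into Az):
  P1: Az <- Ju -> Pv -> Ls
  P2: Az <- Ju -> Ls
  P3: Az <- Ju -> Dn <- Pv -> Ls
Condition 1 (no descendant of Az in the set): holds — descendants of Az are {Ls}; none are in {}.
Condition 2 (every backdoor path blocked by {}):
  P1: open — no interior node is in the conditioning set.
  P2: open — no interior node is in the conditioning set.
  P3: blocked at collider Dn (neither it nor any descendant is in the conditioning set).
{} does not satisfy the backdoor criterion.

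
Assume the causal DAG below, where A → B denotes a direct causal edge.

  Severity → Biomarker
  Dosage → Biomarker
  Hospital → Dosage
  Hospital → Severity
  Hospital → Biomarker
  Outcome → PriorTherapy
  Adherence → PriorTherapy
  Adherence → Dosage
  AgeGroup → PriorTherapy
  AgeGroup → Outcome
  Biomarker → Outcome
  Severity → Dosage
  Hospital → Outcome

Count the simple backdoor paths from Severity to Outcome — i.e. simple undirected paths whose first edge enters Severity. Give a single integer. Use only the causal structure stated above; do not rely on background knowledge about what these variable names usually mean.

A backdoor path from Severity to Outcome is any simple undirected path whose first edge points into Severity (i.e. leaves Severity via a parent).
Parents of Severity: {Hospital}.
Enumerating:
  P1: Severity <- Hospital -> Dosage <- Adherence -> PriorTherapy <- AgeGroup -> Outcome
  P2: Severity <- Hospital -> Dosage <- Adherence -> PriorTherapy <- Outcome
  P3: Severity <- Hospital -> Dosage -> Biomarker -> Outcome
  P4: Severity <- Hospital -> Biomarker <- Dosage <- Adherence -> PriorTherapy <- AgeGroup -> Outcome
  P5: Severity <- Hospital -> Biomarker <- Dosage <- Adherence -> PriorTherapy <- Outcome
  P6: Severity <- Hospital -> Biomarker -> Outcome
  P7: Severity <- Hospital -> Outcome
That exhausts the simple backdoor paths. Count: 7.

7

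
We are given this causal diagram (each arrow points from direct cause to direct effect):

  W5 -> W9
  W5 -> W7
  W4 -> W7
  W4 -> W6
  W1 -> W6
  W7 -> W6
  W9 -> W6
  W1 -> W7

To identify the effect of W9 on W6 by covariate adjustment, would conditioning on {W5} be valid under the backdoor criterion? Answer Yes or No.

Backdoor paths from W9 to W6 (paths whose first edge points into W9):
  P1: W9 <- W5 -> W7 <- W4 -> W6
  P2: W9 <- W5 -> W7 <- W1 -> W6
  P3: W9 <- W5 -> W7 -> W6
Condition 1 (no descendant of W9 in the set): holds — descendants of W9 are {W6}; none are in {W5}.
Condition 2 (every backdoor path blocked by {W5}):
  P1: blocked at fork node W5 ∈ conditioning set.
  P2: blocked at fork node W5 ∈ conditioning set.
  P3: blocked at fork node W5 ∈ conditioning set.
{W5} satisfies the backdoor criterion.

Yes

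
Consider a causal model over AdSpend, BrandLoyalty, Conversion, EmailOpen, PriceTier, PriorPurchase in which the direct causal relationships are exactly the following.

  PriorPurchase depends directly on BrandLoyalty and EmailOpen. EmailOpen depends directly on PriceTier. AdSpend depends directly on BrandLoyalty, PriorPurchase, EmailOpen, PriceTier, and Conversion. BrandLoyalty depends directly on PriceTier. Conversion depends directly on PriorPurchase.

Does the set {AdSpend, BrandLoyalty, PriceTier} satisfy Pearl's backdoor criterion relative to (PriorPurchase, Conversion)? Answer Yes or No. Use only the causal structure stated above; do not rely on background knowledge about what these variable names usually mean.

Backdoor paths from PriorPurchase to Conversion (paths whose first edge points into PriorPurchase):
  P1: PriorPurchase <- EmailOpen <- PriceTier -> BrandLoyalty -> AdSpend <- Conversion
  P2: PriorPurchase <- EmailOpen <- PriceTier -> AdSpend <- Conversion
  P3: PriorPurchase <- EmailOpen -> AdSpend <- Conversion
  P4: PriorPurchase <- BrandLoyalty <- PriceTier -> EmailOpen -> AdSpend <- Conversion
  P5: PriorPurchase <- BrandLoyalty <- PriceTier -> AdSpend <- Conversion
  P6: PriorPurchase <- BrandLoyalty -> AdSpend <- Conversion
Condition 1 (no descendant of PriorPurchase in the set): FAILS — AdSpend is a descendant of PriorPurchase.
Condition 2 (every backdoor path blocked by {AdSpend, BrandLoyalty, PriceTier}):
  P1: blocked at fork node PriceTier ∈ conditioning set.
  P2: blocked at fork node PriceTier ∈ conditioning set.
  P3: open — collider(s) AdSpend are conditioned on (or have a conditioned descendant) and no non-collider on the path is in the set.
  P4: blocked at chain node BrandLoyalty ∈ conditioning set.
  P5: blocked at chain node BrandLoyalty ∈ conditioning set.
  P6: blocked at fork node BrandLoyalty ∈ conditioning set.
{AdSpend, BrandLoyalty, PriceTier} does not satisfy the backdoor criterion.

No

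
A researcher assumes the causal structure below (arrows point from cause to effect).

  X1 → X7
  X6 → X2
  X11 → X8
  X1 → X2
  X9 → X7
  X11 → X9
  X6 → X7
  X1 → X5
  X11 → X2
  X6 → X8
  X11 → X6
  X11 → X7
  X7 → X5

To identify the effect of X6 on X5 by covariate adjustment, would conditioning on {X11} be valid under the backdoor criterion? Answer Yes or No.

Backdoor paths from X6 to X5 (paths whose first edge points into X6):
  P1: X6 <- X11 -> X9 -> X7 <- X1 -> X5
  P2: X6 <- X11 -> X9 -> X7 -> X5
  P3: X6 <- X11 -> X7 <- X1 -> X5
  P4: X6 <- X11 -> X7 -> X5
  P5: X6 <- X11 -> X2 <- X1 -> X7 -> X5
  P6: X6 <- X11 -> X2 <- X1 -> X5
Condition 1 (no descendant of X6 in the set): holds — descendants of X6 are {X2, X5, X7, X8}; none are in {X11}.
Condition 2 (every backdoor path blocked by {X11}):
  P1: blocked at fork node X11 ∈ conditioning set.
  P2: blocked at fork node X11 ∈ conditioning set.
  P3: blocked at fork node X11 ∈ conditioning set.
  P4: blocked at fork node X11 ∈ conditioning set.
  P5: blocked at fork node X11 ∈ conditioning set.
  P6: blocked at fork node X11 ∈ conditioning set.
{X11} satisfies the backdoor criterion.

Yes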